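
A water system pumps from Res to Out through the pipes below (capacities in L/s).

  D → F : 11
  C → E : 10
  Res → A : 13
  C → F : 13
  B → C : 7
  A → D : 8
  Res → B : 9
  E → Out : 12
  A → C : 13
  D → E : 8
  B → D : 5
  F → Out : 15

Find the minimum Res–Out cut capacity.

22

Augment Res→A→C→E→Out: bottleneck 10, flow now 10.
Augment Res→A→C→F→Out: bottleneck 3, flow now 13.
Augment Res→B→C→F→Out: bottleneck 7, flow now 20.
Augment Res→B→D→E→Out: bottleneck 2, flow now 22.
No augmenting path remains; maximum flow = 22.
By max-flow min-cut, the minimum cut capacity equals the max flow.
In the residual graph, reachable from Res: {Res}.
Min-cut edges: Res→A (13), Res→B (9); capacity 13 + 9 = 22.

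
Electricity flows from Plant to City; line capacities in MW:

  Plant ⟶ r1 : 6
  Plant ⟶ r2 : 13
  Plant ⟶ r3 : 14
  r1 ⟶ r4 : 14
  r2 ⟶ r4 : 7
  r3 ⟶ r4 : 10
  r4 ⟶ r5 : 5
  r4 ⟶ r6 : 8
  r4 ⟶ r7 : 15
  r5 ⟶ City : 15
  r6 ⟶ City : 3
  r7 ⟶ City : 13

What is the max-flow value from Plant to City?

Augment Plant→r1→r4→r5→City: bottleneck 5, flow now 5.
Augment Plant→r1→r4→r6→City: bottleneck 1, flow now 6.
Augment Plant→r2→r4→r6→City: bottleneck 2, flow now 8.
Augment Plant→r2→r4→r7→City: bottleneck 5, flow now 13.
Augment Plant→r3→r4→r7→City: bottleneck 8, flow now 21.
No augmenting path remains; maximum flow = 21.
In the residual graph, reachable from Plant: {Plant, r1, r2, r3, r4, r6, r7}.
Min-cut edges: r4→r5 (5), r6→City (3), r7→City (13); capacity 5 + 3 + 13 = 21.
This cut is saturated, so no flow can exceed 21.

21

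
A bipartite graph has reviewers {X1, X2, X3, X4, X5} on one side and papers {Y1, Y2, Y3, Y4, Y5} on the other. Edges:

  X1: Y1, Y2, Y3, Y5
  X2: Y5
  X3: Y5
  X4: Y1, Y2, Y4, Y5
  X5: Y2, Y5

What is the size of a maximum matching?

4

Unit-capacity flow: source→left, listed edges, right→sink; max matching = max flow.
Augmenting path X1→Y1 (+1); matched 1.
Augmenting path X2→Y5 (+1); matched 2.
Augmenting path X4→Y2 (+1); matched 3.
Augmenting path X5→Y2→X4→Y4 (+1); matched 4.
No augmenting path remains; maximum matching = 4.
König certificate: {X1, X4, X5, Y5} is a vertex cover of size 4 (every listed pair touches it), so no matching can be larger.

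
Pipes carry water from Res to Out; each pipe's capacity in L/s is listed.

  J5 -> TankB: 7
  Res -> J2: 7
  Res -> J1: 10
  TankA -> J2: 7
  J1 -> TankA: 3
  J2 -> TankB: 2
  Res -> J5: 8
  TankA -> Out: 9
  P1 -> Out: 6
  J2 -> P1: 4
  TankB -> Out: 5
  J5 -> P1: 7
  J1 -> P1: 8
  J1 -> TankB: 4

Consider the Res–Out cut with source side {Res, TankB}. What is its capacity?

30

Edges leaving {Res, TankB}: Res→J2 (7), Res→J1 (10), Res→J5 (8), TankB→Out (5).
Cut capacity = 7 + 10 + 8 + 5 = 30.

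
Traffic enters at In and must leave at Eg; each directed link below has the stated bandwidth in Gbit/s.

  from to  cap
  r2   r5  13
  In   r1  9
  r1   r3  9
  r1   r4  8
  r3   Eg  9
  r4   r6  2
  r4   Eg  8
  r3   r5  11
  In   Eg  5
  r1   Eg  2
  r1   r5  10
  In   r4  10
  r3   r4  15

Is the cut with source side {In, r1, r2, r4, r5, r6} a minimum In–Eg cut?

Given cut capacity: 5 + 9 + 2 + 8 = 24.
Augment In→Eg: bottleneck 5, flow now 5.
Augment In→r1→Eg: bottleneck 2, flow now 7.
Augment In→r4→Eg: bottleneck 8, flow now 15.
Augment In→r1→r3→Eg: bottleneck 7, flow now 22.
No augmenting path remains; maximum flow = 22.
In the residual graph, reachable from In: {In, r4, r6}.
Min-cut edges: In→r1 (9), In→Eg (5), r4→Eg (8); capacity 9 + 5 + 8 = 22.
Cut capacity 24 exceeds the max flow 22, so it is not minimum.

No — its capacity is 24, but the minimum cut has capacity 22.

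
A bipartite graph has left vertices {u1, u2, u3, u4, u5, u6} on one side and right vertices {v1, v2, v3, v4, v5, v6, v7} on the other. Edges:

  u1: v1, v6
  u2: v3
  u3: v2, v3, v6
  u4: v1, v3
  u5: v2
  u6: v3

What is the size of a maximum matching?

4

Unit-capacity flow: source→left, listed edges, right→sink; max matching = max flow.
Augmenting path u1→v1 (+1); matched 1.
Augmenting path u2→v3 (+1); matched 2.
Augmenting path u3→v2 (+1); matched 3.
Augmenting path u4→v1→u1→v6 (+1); matched 4.
No augmenting path remains; maximum matching = 4.
König certificate: {v1, v2, v3, v6} is a vertex cover of size 4 (every listed pair touches it), so no matching can be larger.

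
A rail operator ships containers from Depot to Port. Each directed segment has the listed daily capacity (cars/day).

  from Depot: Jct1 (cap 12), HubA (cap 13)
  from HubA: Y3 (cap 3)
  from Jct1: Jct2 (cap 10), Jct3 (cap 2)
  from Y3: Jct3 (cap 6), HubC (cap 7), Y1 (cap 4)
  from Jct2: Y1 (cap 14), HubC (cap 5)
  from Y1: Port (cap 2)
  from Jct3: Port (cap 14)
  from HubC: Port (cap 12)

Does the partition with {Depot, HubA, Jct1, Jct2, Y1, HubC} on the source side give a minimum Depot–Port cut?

Given cut capacity: 3 + 2 + 2 + 12 = 19.
Augment Depot→Jct1→Jct3→Port: bottleneck 2, flow now 2.
Augment Depot→HubA→Y3→Y1→Port: bottleneck 2, flow now 4.
Augment Depot→HubA→Y3→Jct3→Port: bottleneck 1, flow now 5.
Augment Depot→Jct1→Jct2→HubC→Port: bottleneck 5, flow now 10.
Augment Depot→Jct1→Jct2→Y1→Y3→Jct3→Port: bottleneck 2, flow now 12. (uses reverse residual edge)
No augmenting path remains; maximum flow = 12.
In the residual graph, reachable from Depot: {Depot, HubA, Jct1, Jct2, Y1}.
Min-cut edges: HubA→Y3 (3), Jct1→Jct3 (2), Jct2→HubC (5), Y1→Port (2); capacity 3 + 2 + 5 + 2 = 12.
Cut capacity 19 exceeds the max flow 12, so it is not minimum.

No — its capacity is 19, but the minimum cut has capacity 12.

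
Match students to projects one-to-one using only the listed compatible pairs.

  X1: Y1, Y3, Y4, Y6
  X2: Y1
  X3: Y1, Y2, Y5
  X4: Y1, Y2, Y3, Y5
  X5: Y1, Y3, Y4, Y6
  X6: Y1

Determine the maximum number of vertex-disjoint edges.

5

Unit-capacity flow: source→left, listed edges, right→sink; max matching = max flow.
Augmenting path X1→Y1 (+1); matched 1.
Augmenting path X3→Y2 (+1); matched 2.
Augmenting path X4→Y3 (+1); matched 3.
Augmenting path X5→Y4 (+1); matched 4.
Augmenting path X2→Y1→X1→Y6 (+1); matched 5.
No augmenting path remains; maximum matching = 5.
König certificate: {X1, X3, X4, X5, Y1} is a vertex cover of size 5 (every listed pair touches it), so no matching can be larger.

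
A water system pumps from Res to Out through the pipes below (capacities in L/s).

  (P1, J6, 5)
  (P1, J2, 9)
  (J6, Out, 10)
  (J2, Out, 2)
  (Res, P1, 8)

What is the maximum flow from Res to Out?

7

Augment Res→P1→J2→Out: bottleneck 2, flow now 2.
Augment Res→P1→J6→Out: bottleneck 5, flow now 7.
No augmenting path remains; maximum flow = 7.
In the residual graph, reachable from Res: {Res, P1, J2}.
Min-cut edges: P1→J6 (5), J2→Out (2); capacity 5 + 2 = 7.
This cut is saturated, so no flow can exceed 7.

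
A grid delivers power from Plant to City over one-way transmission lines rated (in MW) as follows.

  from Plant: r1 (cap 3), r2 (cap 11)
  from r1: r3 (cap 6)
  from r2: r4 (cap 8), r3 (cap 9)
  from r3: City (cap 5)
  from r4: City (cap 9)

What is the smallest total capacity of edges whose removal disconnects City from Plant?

13

Augment Plant→r1→r3→City: bottleneck 3, flow now 3.
Augment Plant→r2→r3→City: bottleneck 2, flow now 5.
Augment Plant→r2→r4→City: bottleneck 8, flow now 13.
No augmenting path remains; maximum flow = 13.
By max-flow min-cut, the minimum cut capacity equals the max flow.
In the residual graph, reachable from Plant: {Plant, r1, r2, r3}.
Min-cut edges: r2→r4 (8), r3→City (5); capacity 8 + 5 = 13.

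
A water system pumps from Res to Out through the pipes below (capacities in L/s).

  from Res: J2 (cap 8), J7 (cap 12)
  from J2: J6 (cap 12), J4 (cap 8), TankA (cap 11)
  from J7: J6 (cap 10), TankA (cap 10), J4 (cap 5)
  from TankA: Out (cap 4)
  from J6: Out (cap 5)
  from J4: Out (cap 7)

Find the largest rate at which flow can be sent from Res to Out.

16

Augment Res→J2→TankA→Out: bottleneck 4, flow now 4.
Augment Res→J2→J6→Out: bottleneck 4, flow now 8.
Augment Res→J7→J6→Out: bottleneck 1, flow now 9.
Augment Res→J7→J4→Out: bottleneck 5, flow now 14.
Augment Res→J7→TankA→J2→J4→Out: bottleneck 2, flow now 16. (uses reverse residual edge)
No augmenting path remains; maximum flow = 16.
In the residual graph, reachable from Res: {Res, J2, J7, TankA, J6, J4}.
Min-cut edges: TankA→Out (4), J6→Out (5), J4→Out (7); capacity 4 + 5 + 7 = 16.
This cut is saturated, so no flow can exceed 16.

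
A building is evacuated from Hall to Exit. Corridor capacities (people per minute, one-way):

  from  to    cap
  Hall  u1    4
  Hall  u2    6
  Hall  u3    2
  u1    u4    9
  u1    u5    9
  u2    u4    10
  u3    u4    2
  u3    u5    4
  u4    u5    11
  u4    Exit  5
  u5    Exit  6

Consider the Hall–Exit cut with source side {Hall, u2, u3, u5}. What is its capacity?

Edges leaving {Hall, u2, u3, u5}: Hall→u1 (4), u2→u4 (10), u3→u4 (2), u5→Exit (6).
Cut capacity = 4 + 10 + 2 + 6 = 22.

22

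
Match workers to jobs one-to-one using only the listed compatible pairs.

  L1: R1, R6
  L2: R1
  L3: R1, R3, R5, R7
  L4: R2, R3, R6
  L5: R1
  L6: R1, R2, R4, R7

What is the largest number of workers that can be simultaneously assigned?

Unit-capacity flow: source→left, listed edges, right→sink; max matching = max flow.
Augmenting path L1→R1 (+1); matched 1.
Augmenting path L3→R3 (+1); matched 2.
Augmenting path L4→R2 (+1); matched 3.
Augmenting path L6→R4 (+1); matched 4.
Augmenting path L2→R1→L1→R6 (+1); matched 5.
No augmenting path remains; maximum matching = 5.
König certificate: {L1, L3, L4, L6, R1} is a vertex cover of size 5 (every listed pair touches it), so no matching can be larger.

5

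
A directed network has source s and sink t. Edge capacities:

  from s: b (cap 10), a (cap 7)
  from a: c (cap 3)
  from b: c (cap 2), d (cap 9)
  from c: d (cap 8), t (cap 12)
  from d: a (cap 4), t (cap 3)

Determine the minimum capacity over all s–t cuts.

8

Augment s→a→c→t: bottleneck 3, flow now 3.
Augment s→b→c→t: bottleneck 2, flow now 5.
Augment s→b→d→t: bottleneck 3, flow now 8.
No augmenting path remains; maximum flow = 8.
By max-flow min-cut, the minimum cut capacity equals the max flow.
In the residual graph, reachable from s: {s, a, b, d}.
Min-cut edges: a→c (3), b→c (2), d→t (3); capacity 3 + 2 + 3 = 8.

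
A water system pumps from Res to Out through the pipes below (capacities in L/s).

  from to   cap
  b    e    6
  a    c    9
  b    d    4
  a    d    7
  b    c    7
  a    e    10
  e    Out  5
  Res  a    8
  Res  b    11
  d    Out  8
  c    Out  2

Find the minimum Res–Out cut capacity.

15

Augment Res→a→c→Out: bottleneck 2, flow now 2.
Augment Res→a→d→Out: bottleneck 6, flow now 8.
Augment Res→b→d→Out: bottleneck 2, flow now 10.
Augment Res→b→e→Out: bottleneck 5, flow now 15.
No augmenting path remains; maximum flow = 15.
By max-flow min-cut, the minimum cut capacity equals the max flow.
In the residual graph, reachable from Res: {Res, a, b, c, d, e}.
Min-cut edges: c→Out (2), d→Out (8), e→Out (5); capacity 2 + 8 + 5 = 15.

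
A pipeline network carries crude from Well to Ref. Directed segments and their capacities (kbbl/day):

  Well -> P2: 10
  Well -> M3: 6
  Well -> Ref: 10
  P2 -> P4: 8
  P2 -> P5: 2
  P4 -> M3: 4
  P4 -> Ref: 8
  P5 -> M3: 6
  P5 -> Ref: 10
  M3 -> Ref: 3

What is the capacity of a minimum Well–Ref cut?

Augment Well→Ref: bottleneck 10, flow now 10.
Augment Well→M3→Ref: bottleneck 3, flow now 13.
Augment Well→P2→P4→Ref: bottleneck 8, flow now 21.
Augment Well→P2→P5→Ref: bottleneck 2, flow now 23.
No augmenting path remains; maximum flow = 23.
By max-flow min-cut, the minimum cut capacity equals the max flow.
In the residual graph, reachable from Well: {Well, M3}.
Min-cut edges: Well→P2 (10), Well→Ref (10), M3→Ref (3); capacity 10 + 10 + 3 = 23.

23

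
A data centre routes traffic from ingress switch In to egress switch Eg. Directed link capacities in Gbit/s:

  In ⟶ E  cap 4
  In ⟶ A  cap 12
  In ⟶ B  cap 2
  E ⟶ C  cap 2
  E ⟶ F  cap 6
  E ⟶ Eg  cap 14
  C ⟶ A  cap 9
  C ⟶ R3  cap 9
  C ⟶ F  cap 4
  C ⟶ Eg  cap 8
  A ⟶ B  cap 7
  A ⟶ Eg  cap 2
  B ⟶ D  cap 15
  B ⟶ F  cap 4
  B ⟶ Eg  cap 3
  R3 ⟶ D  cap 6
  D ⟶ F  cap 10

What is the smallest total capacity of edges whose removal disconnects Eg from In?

Augment In→E→Eg: bottleneck 4, flow now 4.
Augment In→A→Eg: bottleneck 2, flow now 6.
Augment In→B→Eg: bottleneck 2, flow now 8.
Augment In→A→B→Eg: bottleneck 1, flow now 9.
No augmenting path remains; maximum flow = 9.
By max-flow min-cut, the minimum cut capacity equals the max flow.
In the residual graph, reachable from In: {In, A, B, D, F}.
Min-cut edges: In→E (4), A→Eg (2), B→Eg (3); capacity 4 + 2 + 3 = 9.

9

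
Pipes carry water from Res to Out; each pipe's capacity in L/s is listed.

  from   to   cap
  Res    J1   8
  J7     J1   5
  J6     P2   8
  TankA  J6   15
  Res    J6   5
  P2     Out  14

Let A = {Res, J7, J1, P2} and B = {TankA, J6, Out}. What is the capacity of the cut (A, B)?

19

Edges leaving {Res, J7, J1, P2}: Res→J6 (5), P2→Out (14).
Cut capacity = 5 + 14 = 19.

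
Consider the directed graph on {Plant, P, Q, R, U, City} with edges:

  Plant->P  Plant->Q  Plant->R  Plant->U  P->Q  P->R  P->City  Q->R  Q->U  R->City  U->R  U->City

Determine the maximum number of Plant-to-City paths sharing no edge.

3

Assign every edge capacity 1; by Menger, the answer equals the max flow.
Path Plant→P→City (+1); total 1.
Path Plant→R→City (+1); total 2.
Path Plant→U→City (+1); total 3.
No residual Plant→City path; max flow = 3.
Certifying cut of size 3: {Plant→P, R→City, U→City}.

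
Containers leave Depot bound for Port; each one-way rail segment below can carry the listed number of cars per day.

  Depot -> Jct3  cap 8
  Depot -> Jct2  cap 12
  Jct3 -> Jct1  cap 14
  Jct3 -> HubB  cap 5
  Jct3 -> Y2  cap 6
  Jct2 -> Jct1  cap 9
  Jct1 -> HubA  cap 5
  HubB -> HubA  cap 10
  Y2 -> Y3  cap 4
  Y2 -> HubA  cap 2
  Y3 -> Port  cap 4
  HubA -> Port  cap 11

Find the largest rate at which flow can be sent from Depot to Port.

13

Augment Depot→Jct3→Jct1→HubA→Port: bottleneck 5, flow now 5.
Augment Depot→Jct3→HubB→HubA→Port: bottleneck 3, flow now 8.
Augment Depot→Jct2→Jct1→Jct3→HubB→HubA→Port: bottleneck 2, flow now 10. (uses reverse residual edge)
Augment Depot→Jct2→Jct1→Jct3→Y2→Y3→Port: bottleneck 3, flow now 13. (uses reverse residual edge)
No augmenting path remains; maximum flow = 13.
In the residual graph, reachable from Depot: {Depot, Jct2, Jct1}.
Min-cut edges: Depot→Jct3 (8), Jct1→HubA (5); capacity 8 + 5 = 13.
This cut is saturated, so no flow can exceed 13.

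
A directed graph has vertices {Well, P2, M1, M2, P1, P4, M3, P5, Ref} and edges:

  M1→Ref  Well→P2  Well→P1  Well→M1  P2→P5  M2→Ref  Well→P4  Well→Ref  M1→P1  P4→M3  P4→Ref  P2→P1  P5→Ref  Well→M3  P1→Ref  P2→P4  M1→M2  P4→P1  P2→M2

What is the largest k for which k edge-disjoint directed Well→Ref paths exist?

Assign every edge capacity 1; by Menger, the answer equals the max flow.
Path Well→Ref (+1); total 1.
Path Well→M1→Ref (+1); total 2.
Path Well→P1→Ref (+1); total 3.
Path Well→P4→Ref (+1); total 4.
Path Well→P2→M2→Ref (+1); total 5.
No residual Well→Ref path; max flow = 5.
Certifying cut of size 5: {Well→M1, Well→P1, Well→P2, Well→P4, Well→Ref}.

5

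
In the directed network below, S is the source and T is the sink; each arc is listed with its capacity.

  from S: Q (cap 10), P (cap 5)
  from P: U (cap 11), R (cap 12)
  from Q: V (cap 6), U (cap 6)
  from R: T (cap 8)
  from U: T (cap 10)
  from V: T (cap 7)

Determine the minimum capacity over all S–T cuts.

15

Augment S→P→R→T: bottleneck 5, flow now 5.
Augment S→Q→U→T: bottleneck 6, flow now 11.
Augment S→Q→V→T: bottleneck 4, flow now 15.
No augmenting path remains; maximum flow = 15.
By max-flow min-cut, the minimum cut capacity equals the max flow.
In the residual graph, reachable from S: {S}.
Min-cut edges: S→P (5), S→Q (10); capacity 5 + 10 = 15.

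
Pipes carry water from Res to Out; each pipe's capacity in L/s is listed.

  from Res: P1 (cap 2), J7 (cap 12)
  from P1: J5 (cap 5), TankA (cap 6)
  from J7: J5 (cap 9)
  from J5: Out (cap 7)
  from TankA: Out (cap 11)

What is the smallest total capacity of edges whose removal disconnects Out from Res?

9

Augment Res→P1→J5→Out: bottleneck 2, flow now 2.
Augment Res→J7→J5→Out: bottleneck 5, flow now 7.
Augment Res→J7→J5→P1→TankA→Out: bottleneck 2, flow now 9. (uses reverse residual edge)
No augmenting path remains; maximum flow = 9.
By max-flow min-cut, the minimum cut capacity equals the max flow.
In the residual graph, reachable from Res: {Res, J7, J5}.
Min-cut edges: Res→P1 (2), J5→Out (7); capacity 2 + 7 = 9.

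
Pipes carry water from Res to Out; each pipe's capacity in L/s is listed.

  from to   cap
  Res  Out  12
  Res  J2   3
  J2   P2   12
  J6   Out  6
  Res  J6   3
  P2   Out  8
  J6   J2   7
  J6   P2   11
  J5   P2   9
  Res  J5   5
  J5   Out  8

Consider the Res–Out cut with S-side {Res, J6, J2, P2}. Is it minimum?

Given cut capacity: 5 + 12 + 6 + 8 = 31.
Augment Res→Out: bottleneck 12, flow now 12.
Augment Res→J6→Out: bottleneck 3, flow now 15.
Augment Res→J5→Out: bottleneck 5, flow now 20.
Augment Res→J2→P2→Out: bottleneck 3, flow now 23.
No augmenting path remains; maximum flow = 23.
In the residual graph, reachable from Res: {Res}.
Min-cut edges: Res→J6 (3), Res→J2 (3), Res→J5 (5), Res→Out (12); capacity 3 + 3 + 5 + 12 = 23.
Cut capacity 31 exceeds the max flow 23, so it is not minimum.

No — its capacity is 31, but the minimum cut has capacity 23.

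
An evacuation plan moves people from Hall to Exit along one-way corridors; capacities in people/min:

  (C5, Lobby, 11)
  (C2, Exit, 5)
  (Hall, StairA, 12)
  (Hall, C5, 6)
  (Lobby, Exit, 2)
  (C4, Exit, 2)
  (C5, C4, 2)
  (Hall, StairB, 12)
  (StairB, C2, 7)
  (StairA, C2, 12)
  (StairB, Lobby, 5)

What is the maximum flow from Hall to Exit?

9

Augment Hall→StairA→C2→Exit: bottleneck 5, flow now 5.
Augment Hall→StairB→Lobby→Exit: bottleneck 2, flow now 7.
Augment Hall→C5→C4→Exit: bottleneck 2, flow now 9.
No augmenting path remains; maximum flow = 9.
In the residual graph, reachable from Hall: {Hall, StairA, StairB, C5, C2, Lobby}.
Min-cut edges: C5→C4 (2), C2→Exit (5), Lobby→Exit (2); capacity 2 + 5 + 2 = 9.
This cut is saturated, so no flow can exceed 9.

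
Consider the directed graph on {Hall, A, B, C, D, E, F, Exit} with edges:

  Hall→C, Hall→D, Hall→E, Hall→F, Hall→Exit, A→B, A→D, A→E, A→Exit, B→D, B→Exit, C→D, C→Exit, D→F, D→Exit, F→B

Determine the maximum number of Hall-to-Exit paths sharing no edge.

Assign every edge capacity 1; by Menger, the answer equals the max flow.
Path Hall→Exit (+1); total 1.
Path Hall→C→Exit (+1); total 2.
Path Hall→D→Exit (+1); total 3.
Path Hall→F→B→Exit (+1); total 4.
No residual Hall→Exit path; max flow = 4.
Certifying cut of size 4: {Hall→C, Hall→D, Hall→Exit, Hall→F}.

4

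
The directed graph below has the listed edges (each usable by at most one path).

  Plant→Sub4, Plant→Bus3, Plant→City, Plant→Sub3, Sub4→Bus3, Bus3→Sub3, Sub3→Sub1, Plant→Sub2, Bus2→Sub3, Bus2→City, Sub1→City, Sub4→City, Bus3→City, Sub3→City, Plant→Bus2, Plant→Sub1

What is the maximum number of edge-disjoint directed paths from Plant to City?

6

Assign every edge capacity 1; by Menger, the answer equals the max flow.
Path Plant→City (+1); total 1.
Path Plant→Sub4→City (+1); total 2.
Path Plant→Bus2→City (+1); total 3.
Path Plant→Sub3→City (+1); total 4.
Path Plant→Bus3→City (+1); total 5.
Path Plant→Sub1→City (+1); total 6.
No residual Plant→City path; max flow = 6.
Certifying cut of size 6: {Plant→Bus2, Plant→Bus3, Plant→City, Plant→Sub1, Plant→Sub3, Plant→Sub4}.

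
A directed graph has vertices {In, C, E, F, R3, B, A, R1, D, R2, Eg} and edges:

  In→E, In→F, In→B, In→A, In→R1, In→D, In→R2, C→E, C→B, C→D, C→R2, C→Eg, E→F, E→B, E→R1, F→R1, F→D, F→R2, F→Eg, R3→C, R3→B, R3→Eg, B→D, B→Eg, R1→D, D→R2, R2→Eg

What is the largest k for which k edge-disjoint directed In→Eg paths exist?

Assign every edge capacity 1; by Menger, the answer equals the max flow.
Path In→F→Eg (+1); total 1.
Path In→B→Eg (+1); total 2.
Path In→R2→Eg (+1); total 3.
No residual In→Eg path; max flow = 3.
Certifying cut of size 3: {B→Eg, F→Eg, R2→Eg}.

3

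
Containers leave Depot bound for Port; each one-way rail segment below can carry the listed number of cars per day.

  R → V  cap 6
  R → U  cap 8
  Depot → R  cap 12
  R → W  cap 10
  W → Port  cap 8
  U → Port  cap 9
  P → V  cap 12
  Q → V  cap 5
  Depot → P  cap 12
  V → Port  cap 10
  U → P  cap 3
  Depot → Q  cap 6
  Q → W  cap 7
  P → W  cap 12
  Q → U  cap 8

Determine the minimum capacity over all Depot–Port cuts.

27

Augment Depot→P→V→Port: bottleneck 10, flow now 10.
Augment Depot→P→W→Port: bottleneck 2, flow now 12.
Augment Depot→Q→U→Port: bottleneck 6, flow now 18.
Augment Depot→R→U→Port: bottleneck 3, flow now 21.
Augment Depot→R→W→Port: bottleneck 6, flow now 27.
No augmenting path remains; maximum flow = 27.
By max-flow min-cut, the minimum cut capacity equals the max flow.
In the residual graph, reachable from Depot: {Depot, P, Q, R, U, V, W}.
Min-cut edges: U→Port (9), V→Port (10), W→Port (8); capacity 9 + 10 + 8 = 27.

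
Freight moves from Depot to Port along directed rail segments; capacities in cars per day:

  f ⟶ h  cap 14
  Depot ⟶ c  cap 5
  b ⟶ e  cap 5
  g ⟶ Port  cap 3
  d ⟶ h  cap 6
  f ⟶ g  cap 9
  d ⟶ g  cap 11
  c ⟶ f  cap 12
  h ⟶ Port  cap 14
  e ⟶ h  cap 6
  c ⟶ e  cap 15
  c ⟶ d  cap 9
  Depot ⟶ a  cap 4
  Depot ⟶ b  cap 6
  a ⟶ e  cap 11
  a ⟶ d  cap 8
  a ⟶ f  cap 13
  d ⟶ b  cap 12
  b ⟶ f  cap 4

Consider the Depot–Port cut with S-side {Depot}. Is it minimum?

Yes — it is a minimum cut (capacity 15).

Given cut capacity: 4 + 6 + 5 = 15.
Augment Depot→a→d→g→Port: bottleneck 3, flow now 3.
Augment Depot→a→d→h→Port: bottleneck 1, flow now 4.
Augment Depot→b→e→h→Port: bottleneck 5, flow now 9.
Augment Depot→b→f→h→Port: bottleneck 1, flow now 10.
Augment Depot→c→d→h→Port: bottleneck 5, flow now 15.
No augmenting path remains; maximum flow = 15.
Cut capacity 15 equals the max flow, so it is a minimum cut.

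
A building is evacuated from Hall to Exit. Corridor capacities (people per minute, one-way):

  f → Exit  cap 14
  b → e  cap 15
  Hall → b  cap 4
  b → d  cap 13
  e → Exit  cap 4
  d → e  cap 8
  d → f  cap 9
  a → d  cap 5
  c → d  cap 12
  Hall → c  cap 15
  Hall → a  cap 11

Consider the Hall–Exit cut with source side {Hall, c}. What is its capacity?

27

Edges leaving {Hall, c}: Hall→a (11), Hall→b (4), c→d (12).
Cut capacity = 11 + 4 + 12 = 27.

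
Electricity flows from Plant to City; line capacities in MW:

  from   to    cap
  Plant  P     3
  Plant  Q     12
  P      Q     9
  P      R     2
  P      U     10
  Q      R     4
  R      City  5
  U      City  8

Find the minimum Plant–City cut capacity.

7

Augment Plant→P→R→City: bottleneck 2, flow now 2.
Augment Plant→P→U→City: bottleneck 1, flow now 3.
Augment Plant→Q→R→City: bottleneck 3, flow now 6.
Augment Plant→Q→R→P→U→City: bottleneck 1, flow now 7. (uses reverse residual edge)
No augmenting path remains; maximum flow = 7.
By max-flow min-cut, the minimum cut capacity equals the max flow.
In the residual graph, reachable from Plant: {Plant, Q}.
Min-cut edges: Plant→P (3), Q→R (4); capacity 3 + 4 = 7.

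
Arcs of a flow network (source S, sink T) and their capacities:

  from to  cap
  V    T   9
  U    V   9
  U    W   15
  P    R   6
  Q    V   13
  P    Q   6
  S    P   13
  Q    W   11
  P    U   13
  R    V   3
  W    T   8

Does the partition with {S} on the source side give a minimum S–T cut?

Given cut capacity: 13 = 13.
Augment S→P→Q→V→T: bottleneck 6, flow now 6.
Augment S→P→R→V→T: bottleneck 3, flow now 9.
Augment S→P→U→W→T: bottleneck 4, flow now 13.
No augmenting path remains; maximum flow = 13.
Cut capacity 13 equals the max flow, so it is a minimum cut.

Yes — it is a minimum cut (capacity 13).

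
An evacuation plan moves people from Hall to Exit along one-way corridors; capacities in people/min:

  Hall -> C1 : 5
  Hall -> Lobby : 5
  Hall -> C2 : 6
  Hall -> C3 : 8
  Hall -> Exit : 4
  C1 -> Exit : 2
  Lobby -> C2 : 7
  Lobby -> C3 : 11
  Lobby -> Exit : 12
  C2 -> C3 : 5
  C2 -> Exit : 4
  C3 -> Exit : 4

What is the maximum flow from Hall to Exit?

19

Augment Hall→Exit: bottleneck 4, flow now 4.
Augment Hall→C1→Exit: bottleneck 2, flow now 6.
Augment Hall→Lobby→Exit: bottleneck 5, flow now 11.
Augment Hall→C2→Exit: bottleneck 4, flow now 15.
Augment Hall→C3→Exit: bottleneck 4, flow now 19.
No augmenting path remains; maximum flow = 19.
In the residual graph, reachable from Hall: {Hall, C1, C2, C3}.
Min-cut edges: Hall→Lobby (5), Hall→Exit (4), C1→Exit (2), C2→Exit (4), C3→Exit (4); capacity 5 + 4 + 2 + 4 + 4 = 19.
This cut is saturated, so no flow can exceed 19.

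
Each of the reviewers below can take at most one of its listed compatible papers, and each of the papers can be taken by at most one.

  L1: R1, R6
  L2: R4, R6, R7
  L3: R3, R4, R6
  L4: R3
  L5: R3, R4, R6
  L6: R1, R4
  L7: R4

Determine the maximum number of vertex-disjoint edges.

Unit-capacity flow: source→left, listed edges, right→sink; max matching = max flow.
Augmenting path L1→R1 (+1); matched 1.
Augmenting path L2→R4 (+1); matched 2.
Augmenting path L3→R3 (+1); matched 3.
Augmenting path L5→R6 (+1); matched 4.
Augmenting path L6→R4→L2→R7 (+1); matched 5.
No augmenting path remains; maximum matching = 5.
König certificate: {L2, R1, R3, R4, R6} is a vertex cover of size 5 (every listed pair touches it), so no matching can be larger.

5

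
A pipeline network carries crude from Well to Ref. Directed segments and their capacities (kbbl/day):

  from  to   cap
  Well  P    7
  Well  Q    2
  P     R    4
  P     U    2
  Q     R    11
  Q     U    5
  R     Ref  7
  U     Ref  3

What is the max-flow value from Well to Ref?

8

Augment Well→P→R→Ref: bottleneck 4, flow now 4.
Augment Well→P→U→Ref: bottleneck 2, flow now 6.
Augment Well→Q→R→Ref: bottleneck 2, flow now 8.
No augmenting path remains; maximum flow = 8.
In the residual graph, reachable from Well: {Well, P}.
Min-cut edges: Well→Q (2), P→R (4), P→U (2); capacity 2 + 4 + 2 = 8.
This cut is saturated, so no flow can exceed 8.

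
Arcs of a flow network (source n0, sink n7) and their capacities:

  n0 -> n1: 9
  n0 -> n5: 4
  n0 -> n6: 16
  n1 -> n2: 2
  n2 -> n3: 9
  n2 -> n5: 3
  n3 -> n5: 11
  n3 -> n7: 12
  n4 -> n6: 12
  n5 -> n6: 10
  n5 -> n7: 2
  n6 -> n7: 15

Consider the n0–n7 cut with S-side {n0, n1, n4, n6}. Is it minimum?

Given cut capacity: 4 + 2 + 15 = 21.
Augment n0→n5→n7: bottleneck 2, flow now 2.
Augment n0→n6→n7: bottleneck 15, flow now 17.
Augment n0→n1→n2→n3→n7: bottleneck 2, flow now 19.
No augmenting path remains; maximum flow = 19.
In the residual graph, reachable from n0: {n0, n1, n5, n6}.
Min-cut edges: n1→n2 (2), n5→n7 (2), n6→n7 (15); capacity 2 + 2 + 15 = 19.
Cut capacity 21 exceeds the max flow 19, so it is not minimum.

No — its capacity is 21, but the minimum cut has capacity 19.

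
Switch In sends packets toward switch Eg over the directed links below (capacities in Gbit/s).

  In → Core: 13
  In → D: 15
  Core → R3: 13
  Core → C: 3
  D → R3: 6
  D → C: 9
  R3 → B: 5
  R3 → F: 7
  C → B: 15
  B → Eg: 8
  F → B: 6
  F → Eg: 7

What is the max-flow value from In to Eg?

15

Augment In→Core→R3→B→Eg: bottleneck 5, flow now 5.
Augment In→Core→R3→F→Eg: bottleneck 7, flow now 12.
Augment In→Core→C→B→Eg: bottleneck 1, flow now 13.
Augment In→D→C→B→Eg: bottleneck 2, flow now 15.
No augmenting path remains; maximum flow = 15.
In the residual graph, reachable from In: {In, Core, D, R3, C, B}.
Min-cut edges: R3→F (7), B→Eg (8); capacity 7 + 8 = 15.
This cut is saturated, so no flow can exceed 15.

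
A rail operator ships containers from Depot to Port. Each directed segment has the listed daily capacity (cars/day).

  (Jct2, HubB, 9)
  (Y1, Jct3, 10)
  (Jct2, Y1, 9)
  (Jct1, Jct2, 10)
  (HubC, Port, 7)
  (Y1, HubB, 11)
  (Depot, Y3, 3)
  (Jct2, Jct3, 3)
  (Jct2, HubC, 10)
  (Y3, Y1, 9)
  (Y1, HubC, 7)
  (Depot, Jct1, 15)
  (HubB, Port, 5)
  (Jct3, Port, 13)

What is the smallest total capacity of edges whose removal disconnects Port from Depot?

Augment Depot→Y3→Y1→Jct3→Port: bottleneck 3, flow now 3.
Augment Depot→Jct1→Jct2→Jct3→Port: bottleneck 3, flow now 6.
Augment Depot→Jct1→Jct2→HubB→Port: bottleneck 5, flow now 11.
Augment Depot→Jct1→Jct2→HubC→Port: bottleneck 2, flow now 13.
No augmenting path remains; maximum flow = 13.
By max-flow min-cut, the minimum cut capacity equals the max flow.
In the residual graph, reachable from Depot: {Depot, Jct1}.
Min-cut edges: Depot→Y3 (3), Jct1→Jct2 (10); capacity 3 + 10 = 13.

13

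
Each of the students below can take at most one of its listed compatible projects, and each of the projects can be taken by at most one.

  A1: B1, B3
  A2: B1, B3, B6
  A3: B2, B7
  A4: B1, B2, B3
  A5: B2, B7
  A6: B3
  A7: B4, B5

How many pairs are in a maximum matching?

Unit-capacity flow: source→left, listed edges, right→sink; max matching = max flow.
Augmenting path A1→B1 (+1); matched 1.
Augmenting path A2→B3 (+1); matched 2.
Augmenting path A3→B2 (+1); matched 3.
Augmenting path A5→B7 (+1); matched 4.
Augmenting path A7→B4 (+1); matched 5.
Augmenting path A4→B3→A2→B6 (+1); matched 6.
No augmenting path remains; maximum matching = 6.
König certificate: {A2, A7, B1, B2, B3, B7} is a vertex cover of size 6 (every listed pair touches it), so no matching can be larger.

6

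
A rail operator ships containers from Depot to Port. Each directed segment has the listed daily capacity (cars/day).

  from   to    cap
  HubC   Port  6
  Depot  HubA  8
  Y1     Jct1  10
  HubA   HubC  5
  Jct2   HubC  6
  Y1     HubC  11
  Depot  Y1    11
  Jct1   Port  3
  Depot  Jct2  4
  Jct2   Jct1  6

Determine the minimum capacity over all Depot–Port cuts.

9

Augment Depot→Jct2→Jct1→Port: bottleneck 3, flow now 3.
Augment Depot→Jct2→HubC→Port: bottleneck 1, flow now 4.
Augment Depot→Y1→HubC→Port: bottleneck 5, flow now 9.
No augmenting path remains; maximum flow = 9.
By max-flow min-cut, the minimum cut capacity equals the max flow.
In the residual graph, reachable from Depot: {Depot, Jct2, Y1, HubA, Jct1, HubC}.
Min-cut edges: Jct1→Port (3), HubC→Port (6); capacity 3 + 6 = 9.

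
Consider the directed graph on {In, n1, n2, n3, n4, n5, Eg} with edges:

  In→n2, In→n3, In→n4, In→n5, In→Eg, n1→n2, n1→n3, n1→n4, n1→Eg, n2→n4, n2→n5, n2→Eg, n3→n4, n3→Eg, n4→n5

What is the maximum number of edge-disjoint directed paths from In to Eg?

3

Assign every edge capacity 1; by Menger, the answer equals the max flow.
Path In→Eg (+1); total 1.
Path In→n2→Eg (+1); total 2.
Path In→n3→Eg (+1); total 3.
No residual In→Eg path; max flow = 3.
Certifying cut of size 3: {In→Eg, In→n2, In→n3}.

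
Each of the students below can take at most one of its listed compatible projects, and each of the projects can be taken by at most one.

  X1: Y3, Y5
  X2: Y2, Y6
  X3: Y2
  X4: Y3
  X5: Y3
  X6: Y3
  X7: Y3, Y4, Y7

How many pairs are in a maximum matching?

Unit-capacity flow: source→left, listed edges, right→sink; max matching = max flow.
Augmenting path X1→Y3 (+1); matched 1.
Augmenting path X2→Y2 (+1); matched 2.
Augmenting path X7→Y4 (+1); matched 3.
Augmenting path X3→Y2→X2→Y6 (+1); matched 4.
Augmenting path X4→Y3→X1→Y5 (+1); matched 5.
No augmenting path remains; maximum matching = 5.
König certificate: {X1, X2, X3, X7, Y3} is a vertex cover of size 5 (every listed pair touches it), so no matching can be larger.

5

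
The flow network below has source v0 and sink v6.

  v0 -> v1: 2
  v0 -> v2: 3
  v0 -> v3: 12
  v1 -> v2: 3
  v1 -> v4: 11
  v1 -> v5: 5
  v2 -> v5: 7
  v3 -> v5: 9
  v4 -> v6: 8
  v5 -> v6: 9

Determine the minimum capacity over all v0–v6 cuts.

11

Augment v0→v1→v4→v6: bottleneck 2, flow now 2.
Augment v0→v2→v5→v6: bottleneck 3, flow now 5.
Augment v0→v3→v5→v6: bottleneck 6, flow now 11.
No augmenting path remains; maximum flow = 11.
By max-flow min-cut, the minimum cut capacity equals the max flow.
In the residual graph, reachable from v0: {v0, v2, v3, v5}.
Min-cut edges: v0→v1 (2), v5→v6 (9); capacity 2 + 9 = 11.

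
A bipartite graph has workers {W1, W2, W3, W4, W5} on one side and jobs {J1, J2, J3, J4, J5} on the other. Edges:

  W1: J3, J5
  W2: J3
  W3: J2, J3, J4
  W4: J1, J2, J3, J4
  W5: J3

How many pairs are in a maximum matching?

Unit-capacity flow: source→left, listed edges, right→sink; max matching = max flow.
Augmenting path W1→J3 (+1); matched 1.
Augmenting path W3→J2 (+1); matched 2.
Augmenting path W4→J1 (+1); matched 3.
Augmenting path W2→J3→W1→J5 (+1); matched 4.
No augmenting path remains; maximum matching = 4.
König certificate: {W1, W3, W4, J3} is a vertex cover of size 4 (every listed pair touches it), so no matching can be larger.

4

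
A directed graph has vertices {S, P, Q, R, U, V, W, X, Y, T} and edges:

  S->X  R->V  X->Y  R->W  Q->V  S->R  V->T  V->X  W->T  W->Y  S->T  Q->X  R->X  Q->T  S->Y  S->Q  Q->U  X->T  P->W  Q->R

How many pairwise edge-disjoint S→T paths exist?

4

Assign every edge capacity 1; by Menger, the answer equals the max flow.
Path S→T (+1); total 1.
Path S→Q→T (+1); total 2.
Path S→X→T (+1); total 3.
Path S→R→V→T (+1); total 4.
No residual S→T path; max flow = 4.
Certifying cut of size 4: {S→Q, S→R, S→T, S→X}.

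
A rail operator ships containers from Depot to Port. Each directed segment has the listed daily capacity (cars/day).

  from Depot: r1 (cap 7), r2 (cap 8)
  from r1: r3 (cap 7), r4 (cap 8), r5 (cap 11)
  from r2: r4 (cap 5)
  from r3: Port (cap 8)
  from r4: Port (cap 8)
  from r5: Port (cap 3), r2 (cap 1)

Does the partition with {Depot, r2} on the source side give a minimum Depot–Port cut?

Given cut capacity: 7 + 5 = 12.
Augment Depot→r1→r3→Port: bottleneck 7, flow now 7.
Augment Depot→r2→r4→Port: bottleneck 5, flow now 12.
No augmenting path remains; maximum flow = 12.
Cut capacity 12 equals the max flow, so it is a minimum cut.

Yes — it is a minimum cut (capacity 12).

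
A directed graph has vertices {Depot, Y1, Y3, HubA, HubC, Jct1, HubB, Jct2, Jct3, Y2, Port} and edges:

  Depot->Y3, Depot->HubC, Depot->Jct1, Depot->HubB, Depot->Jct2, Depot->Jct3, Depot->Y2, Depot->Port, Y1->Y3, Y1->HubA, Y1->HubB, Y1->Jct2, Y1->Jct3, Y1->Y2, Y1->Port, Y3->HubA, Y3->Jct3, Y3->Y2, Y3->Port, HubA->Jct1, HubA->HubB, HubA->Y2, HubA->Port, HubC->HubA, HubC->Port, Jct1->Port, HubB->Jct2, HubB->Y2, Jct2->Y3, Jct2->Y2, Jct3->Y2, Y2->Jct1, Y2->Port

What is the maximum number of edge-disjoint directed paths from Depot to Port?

6

Assign every edge capacity 1; by Menger, the answer equals the max flow.
Path Depot→Port (+1); total 1.
Path Depot→Y3→Port (+1); total 2.
Path Depot→HubC→Port (+1); total 3.
Path Depot→Jct1→Port (+1); total 4.
Path Depot→Y2→Port (+1); total 5.
Path Depot→Jct2→Y3→HubA→Port (+1); total 6.
No residual Depot→Port path; max flow = 6.
Certifying cut of size 6: {Depot→HubC, Depot→Port, Depot→Y3, Jct1→Port, Jct2→Y3, Y2→Port}.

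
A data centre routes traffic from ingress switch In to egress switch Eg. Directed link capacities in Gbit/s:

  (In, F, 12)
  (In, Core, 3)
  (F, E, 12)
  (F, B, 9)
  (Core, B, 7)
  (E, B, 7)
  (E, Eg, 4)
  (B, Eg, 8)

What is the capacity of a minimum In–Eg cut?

12

Augment In→F→E→Eg: bottleneck 4, flow now 4.
Augment In→F→B→Eg: bottleneck 8, flow now 12.
No augmenting path remains; maximum flow = 12.
By max-flow min-cut, the minimum cut capacity equals the max flow.
In the residual graph, reachable from In: {In, F, Core, E, B}.
Min-cut edges: E→Eg (4), B→Eg (8); capacity 4 + 8 = 12.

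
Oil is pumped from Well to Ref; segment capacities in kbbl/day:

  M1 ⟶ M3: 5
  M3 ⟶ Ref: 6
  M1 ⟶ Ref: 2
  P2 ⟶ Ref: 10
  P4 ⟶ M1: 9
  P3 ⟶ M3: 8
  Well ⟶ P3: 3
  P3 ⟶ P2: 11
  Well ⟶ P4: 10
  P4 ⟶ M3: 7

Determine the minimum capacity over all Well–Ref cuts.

Augment Well→P4→M3→Ref: bottleneck 6, flow now 6.
Augment Well→P4→M1→Ref: bottleneck 2, flow now 8.
Augment Well→P3→P2→Ref: bottleneck 3, flow now 11.
No augmenting path remains; maximum flow = 11.
By max-flow min-cut, the minimum cut capacity equals the max flow.
In the residual graph, reachable from Well: {Well, P4, M3, M1}.
Min-cut edges: Well→P3 (3), M3→Ref (6), M1→Ref (2); capacity 3 + 6 + 2 = 11.

11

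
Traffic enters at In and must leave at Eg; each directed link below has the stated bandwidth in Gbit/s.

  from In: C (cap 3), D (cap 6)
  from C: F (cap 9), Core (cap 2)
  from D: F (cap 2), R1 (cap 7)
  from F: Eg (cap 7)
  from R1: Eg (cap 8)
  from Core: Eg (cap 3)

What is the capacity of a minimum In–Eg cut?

9

Augment In→C→F→Eg: bottleneck 3, flow now 3.
Augment In→D→F→Eg: bottleneck 2, flow now 5.
Augment In→D→R1→Eg: bottleneck 4, flow now 9.
No augmenting path remains; maximum flow = 9.
By max-flow min-cut, the minimum cut capacity equals the max flow.
In the residual graph, reachable from In: {In}.
Min-cut edges: In→C (3), In→D (6); capacity 3 + 6 = 9.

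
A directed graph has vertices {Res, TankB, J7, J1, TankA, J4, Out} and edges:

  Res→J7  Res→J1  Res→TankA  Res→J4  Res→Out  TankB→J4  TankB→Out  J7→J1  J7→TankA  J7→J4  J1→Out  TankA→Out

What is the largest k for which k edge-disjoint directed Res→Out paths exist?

3

Assign every edge capacity 1; by Menger, the answer equals the max flow.
Path Res→Out (+1); total 1.
Path Res→J1→Out (+1); total 2.
Path Res→TankA→Out (+1); total 3.
No residual Res→Out path; max flow = 3.
Certifying cut of size 3: {J1→Out, Res→Out, TankA→Out}.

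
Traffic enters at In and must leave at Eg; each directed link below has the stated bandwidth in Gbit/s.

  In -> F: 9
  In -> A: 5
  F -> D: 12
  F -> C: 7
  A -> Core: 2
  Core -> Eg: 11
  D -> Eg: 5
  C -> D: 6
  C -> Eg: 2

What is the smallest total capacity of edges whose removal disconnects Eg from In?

9

Augment In→F→D→Eg: bottleneck 5, flow now 5.
Augment In→F→C→Eg: bottleneck 2, flow now 7.
Augment In→A→Core→Eg: bottleneck 2, flow now 9.
No augmenting path remains; maximum flow = 9.
By max-flow min-cut, the minimum cut capacity equals the max flow.
In the residual graph, reachable from In: {In, F, A, D, C}.
Min-cut edges: A→Core (2), D→Eg (5), C→Eg (2); capacity 2 + 5 + 2 = 9.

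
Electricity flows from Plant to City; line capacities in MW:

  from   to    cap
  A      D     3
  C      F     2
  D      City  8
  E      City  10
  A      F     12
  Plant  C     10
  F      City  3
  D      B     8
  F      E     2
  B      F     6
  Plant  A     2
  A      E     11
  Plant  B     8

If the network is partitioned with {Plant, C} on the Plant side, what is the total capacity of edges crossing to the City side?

12

Edges leaving {Plant, C}: Plant→A (2), Plant→B (8), C→F (2).
Cut capacity = 2 + 8 + 2 = 12.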